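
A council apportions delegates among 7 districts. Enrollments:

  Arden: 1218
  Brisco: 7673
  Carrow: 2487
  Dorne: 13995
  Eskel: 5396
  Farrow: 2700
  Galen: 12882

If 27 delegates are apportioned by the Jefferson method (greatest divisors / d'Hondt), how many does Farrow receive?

1

Standard divisor 46351/27 ≈ 1716.704; standard quotas: Arden 0.709, Brisco 4.470, Carrow 1.449, Dorne 8.152, Eskel 3.143, Farrow 1.573, Galen 7.504.
Rounding down gives 0, 4, 1, 8, 3, 1, 7 = 24 seats, so the divisor must be adjusted.
With modified divisor 1500: modified quotas Arden 0.812, Brisco 5.115, Carrow 1.658, Dorne 9.330, Eskel 3.597, Farrow 1.800, Galen 8.588.
Rounding down: Arden 0, Brisco 5, Carrow 1, Dorne 9, Eskel 3, Farrow 1, Galen 8 (total 27).
Farrow receives 1.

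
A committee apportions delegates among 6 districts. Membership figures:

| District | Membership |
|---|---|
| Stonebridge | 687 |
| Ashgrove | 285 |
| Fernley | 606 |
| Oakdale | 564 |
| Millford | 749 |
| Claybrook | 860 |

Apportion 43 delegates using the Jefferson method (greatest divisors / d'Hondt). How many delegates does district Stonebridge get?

Standard divisor 3751/43 ≈ 87.233; standard quotas: Stonebridge 7.875, Ashgrove 3.267, Fernley 6.947, Oakdale 6.465, Millford 8.586, Claybrook 9.859.
Rounding down gives 7, 3, 6, 6, 8, 9 = 39 seats, so the divisor must be adjusted.
With modified divisor 82: modified quotas Stonebridge 8.378, Ashgrove 3.476, Fernley 7.390, Oakdale 6.878, Millford 9.134, Claybrook 10.488.
Rounding down: Stonebridge 8, Ashgrove 3, Fernley 7, Oakdale 6, Millford 9, Claybrook 10 (total 43).
Stonebridge receives 8.

8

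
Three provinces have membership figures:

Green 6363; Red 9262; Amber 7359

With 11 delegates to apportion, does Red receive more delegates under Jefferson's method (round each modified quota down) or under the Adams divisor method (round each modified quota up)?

Jefferson

Jefferson: Green 3, Red 5, Amber 3.
Adams: Green 3, Red 4, Amber 4.
Red gets 5 under Jefferson and 4 under Adams.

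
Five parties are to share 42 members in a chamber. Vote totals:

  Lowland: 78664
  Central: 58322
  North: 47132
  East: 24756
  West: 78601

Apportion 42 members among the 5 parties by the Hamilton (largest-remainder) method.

Total 287475; standard divisor 287475/42 ≈ 6844.643.
Standard quotas: Lowland 11.4928, Central 8.5208, North 6.8860, East 3.6168, West 11.4836.
Lower quotas: Lowland 11, Central 8, North 6, East 3, West 11 (sum 39, leaving 3 seats).
Remainders in descending order: North 0.8860, East 0.6168, Central 0.5208, Lowland 0.4928, West 0.4836.
The surplus seats go to North, East, Central.

Lowland 11, Central 9, North 7, East 4, West 11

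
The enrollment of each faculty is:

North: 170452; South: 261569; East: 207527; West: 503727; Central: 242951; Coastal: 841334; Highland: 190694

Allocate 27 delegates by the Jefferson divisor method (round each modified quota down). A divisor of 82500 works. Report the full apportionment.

With modified divisor 82500: modified quotas North 2.066, South 3.171, East 2.515, West 6.106, Central 2.945, Coastal 10.198, Highland 2.311.
Rounding down: North 2, South 3, East 2, West 6, Central 2, Coastal 10, Highland 2 (total 27).

North: 2, South: 3, East: 2, West: 6, Central: 2, Coastal: 10, Highland: 2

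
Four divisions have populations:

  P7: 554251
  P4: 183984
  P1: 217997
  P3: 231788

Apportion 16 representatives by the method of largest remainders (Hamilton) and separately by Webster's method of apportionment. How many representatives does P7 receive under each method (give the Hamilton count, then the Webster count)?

7 and 8

Hamilton: P7 7, P4 3, P1 3, P3 3.
Webster: P7 8, P4 2, P1 3, P3 3.
P7 gets 7 under Hamilton and 8 under Webster.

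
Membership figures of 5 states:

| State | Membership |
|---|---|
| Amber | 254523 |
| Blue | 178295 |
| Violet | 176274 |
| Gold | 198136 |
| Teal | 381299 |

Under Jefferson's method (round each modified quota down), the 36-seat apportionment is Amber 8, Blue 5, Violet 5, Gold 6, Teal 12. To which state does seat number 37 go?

Priority for the next seat is population ÷ (current seats + 1).
Priorities: Amber 28280.333, Blue 29715.833, Violet 29379.000, Gold 28305.143, Teal 29330.692.
Highest priority: Blue.

Blue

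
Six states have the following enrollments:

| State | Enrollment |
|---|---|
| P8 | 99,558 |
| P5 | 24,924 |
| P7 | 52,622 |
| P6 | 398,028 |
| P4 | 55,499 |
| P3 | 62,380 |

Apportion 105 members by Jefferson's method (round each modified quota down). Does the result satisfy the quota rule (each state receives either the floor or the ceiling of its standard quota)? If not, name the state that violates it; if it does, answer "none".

P6

Standard quotas: P8 15.084, P5 3.776, P7 7.973, P6 60.306, P4 8.409, P3 9.451.
Jefferson allocation: P8 15, P5 3, P7 8, P6 62, P4 8, P3 9.
P6 has quota 60.306 (lower 60, upper 61) but receives 62 — outside the quota interval.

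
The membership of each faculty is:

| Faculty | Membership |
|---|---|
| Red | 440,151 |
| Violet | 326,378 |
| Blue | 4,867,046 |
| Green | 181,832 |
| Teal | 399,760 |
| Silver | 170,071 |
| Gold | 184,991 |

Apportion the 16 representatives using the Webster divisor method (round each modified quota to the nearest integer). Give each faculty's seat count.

Standard divisor 6570229/16 ≈ 410639.312; standard quotas: Red 1.072, Violet 0.795, Blue 11.852, Green 0.443, Teal 0.974, Silver 0.414, Gold 0.450.
Rounding to the nearest integer gives 1, 1, 12, 0, 1, 0, 0 = 15 seats, so the divisor must be adjusted.
With modified divisor 385487: modified quotas Red 1.142, Violet 0.847, Blue 12.626, Green 0.472, Teal 1.037, Silver 0.441, Gold 0.480.
Rounding to the nearest integer: Red 1, Violet 1, Blue 13, Green 0, Teal 1, Silver 0, Gold 0 (total 16).

Red 1, Violet 1, Blue 13, Green 0, Teal 1, Silver 0, Gold 0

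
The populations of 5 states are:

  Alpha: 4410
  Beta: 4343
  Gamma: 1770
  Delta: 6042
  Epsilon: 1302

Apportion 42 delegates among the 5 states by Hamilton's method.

Alpha 11; Beta 10; Gamma 4; Delta 14; Epsilon 3

Standard divisor: 17867 ÷ 42 ≈ 425.405.
Standard quotas: Alpha 10.3666, Beta 10.2091, Gamma 4.1607, Delta 14.2029, Epsilon 3.0606.
Lower quotas: Alpha 10, Beta 10, Gamma 4, Delta 14, Epsilon 3 (sum 41, leaving 1 seat).
Remainders in descending order: Alpha 0.3666, Beta 0.2091, Delta 0.2029, Gamma 0.1607, Epsilon 0.0606.
The surplus seat goes to Alpha.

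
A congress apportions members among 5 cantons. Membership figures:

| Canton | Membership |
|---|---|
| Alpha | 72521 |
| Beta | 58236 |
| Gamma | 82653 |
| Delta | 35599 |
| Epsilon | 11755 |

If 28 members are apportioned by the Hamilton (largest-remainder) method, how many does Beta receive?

6

Total 260764; standard divisor 260764/28 = 9313.
Standard quotas: Alpha 7.7871, Beta 6.2532, Gamma 8.8750, Delta 3.8225, Epsilon 1.2622.
Lower quotas: Alpha 7, Beta 6, Gamma 8, Delta 3, Epsilon 1 (sum 25, leaving 3 seats).
Remainders in descending order: Gamma 0.8750, Delta 0.8225, Alpha 0.7871, Epsilon 0.2622, Beta 0.2532.
The surplus seats go to Gamma, Delta, Alpha.
Beta receives 6.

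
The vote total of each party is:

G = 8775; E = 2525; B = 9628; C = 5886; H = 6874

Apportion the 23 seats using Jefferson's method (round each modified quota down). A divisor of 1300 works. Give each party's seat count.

G=6, E=1, B=7, C=4, H=5

With modified divisor 1300: modified quotas G 6.750, E 1.942, B 7.406, C 4.528, H 5.288.
Rounding down: G 6, E 1, B 7, C 4, H 5 (total 23).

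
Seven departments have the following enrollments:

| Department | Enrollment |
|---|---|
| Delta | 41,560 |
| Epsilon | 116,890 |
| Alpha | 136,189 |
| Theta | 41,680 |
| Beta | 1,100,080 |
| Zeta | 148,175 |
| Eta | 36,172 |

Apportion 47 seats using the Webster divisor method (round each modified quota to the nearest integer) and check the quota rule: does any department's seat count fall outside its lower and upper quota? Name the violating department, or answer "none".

Beta

Standard quotas: Delta 1.205, Epsilon 3.390, Alpha 3.949, Theta 1.209, Beta 31.901, Zeta 4.297, Eta 1.049.
Webster allocation: Delta 1, Epsilon 3, Alpha 4, Theta 1, Beta 33, Zeta 4, Eta 1.
Beta has quota 31.901 (lower 31, upper 32) but receives 33 — outside the quota interval.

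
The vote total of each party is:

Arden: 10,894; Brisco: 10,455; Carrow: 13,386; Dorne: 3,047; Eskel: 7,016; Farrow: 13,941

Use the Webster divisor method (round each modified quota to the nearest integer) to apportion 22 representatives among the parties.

Standard divisor 58739/22 ≈ 2669.955; standard quotas: Arden 4.080, Brisco 3.916, Carrow 5.014, Dorne 1.141, Eskel 2.628, Farrow 5.221.
Rounding to the nearest integer gives Arden 4, Brisco 4, Carrow 5, Dorne 1, Eskel 3, Farrow 5 — total 22, matching the house size, so no adjustment is needed.

Arden=4, Brisco=4, Carrow=5, Dorne=1, Eskel=3, Farrow=5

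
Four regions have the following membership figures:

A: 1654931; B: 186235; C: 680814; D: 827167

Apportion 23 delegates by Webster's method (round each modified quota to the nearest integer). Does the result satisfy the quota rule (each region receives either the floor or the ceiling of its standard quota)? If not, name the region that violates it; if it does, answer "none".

Standard quotas: A 11.365, B 1.279, C 4.675, D 5.681.
Webster allocation: A 11, B 1, C 5, D 6.
Every allocation lies between the lower and upper quota.

none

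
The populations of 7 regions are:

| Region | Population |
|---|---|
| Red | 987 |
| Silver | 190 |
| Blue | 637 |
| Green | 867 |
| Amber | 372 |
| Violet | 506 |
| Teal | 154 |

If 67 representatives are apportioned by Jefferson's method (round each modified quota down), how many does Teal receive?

2

Standard divisor 3713/67 ≈ 55.418; standard quotas: Red 17.810, Silver 3.428, Blue 11.494, Green 15.645, Amber 6.713, Violet 9.131, Teal 2.779.
Rounding down gives 17, 3, 11, 15, 6, 9, 2 = 63 seats, so the divisor must be adjusted.
With modified divisor 52.5: modified quotas Red 18.800, Silver 3.619, Blue 12.133, Green 16.514, Amber 7.086, Violet 9.638, Teal 2.933.
Rounding down: Red 18, Silver 3, Blue 12, Green 16, Amber 7, Violet 9, Teal 2 (total 67).
Teal receives 2.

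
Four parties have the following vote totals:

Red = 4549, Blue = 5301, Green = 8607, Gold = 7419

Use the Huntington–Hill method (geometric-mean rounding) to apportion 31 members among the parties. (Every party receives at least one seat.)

With divisor 826: modified quotas Red 5.507, Blue 6.418, Green 10.420, Gold 8.982.
Geometric-mean thresholds: Red √(5·6)=5.477, Blue √(6·7)=6.481, Green √(10·11)=10.488, Gold √(8·9)=8.485.
Each quota rounded against its threshold gives Red 6, Blue 6, Green 10, Gold 9 (total 31).

Red=6; Blue=6; Green=10; Gold=9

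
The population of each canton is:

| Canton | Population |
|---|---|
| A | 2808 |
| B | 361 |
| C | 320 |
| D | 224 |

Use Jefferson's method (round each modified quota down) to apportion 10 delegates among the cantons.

Standard divisor 3713/10 ≈ 371.3; standard quotas: A 7.563, B 0.972, C 0.862, D 0.603.
Rounding down gives 7, 0, 0, 0 = 7 seats, so the divisor must be adjusted.
With modified divisor 313.6: modified quotas A 8.954, B 1.151, C 1.020, D 0.714.
Rounding down: A 8, B 1, C 1, D 0 (total 10).

A 8, B 1, C 1, D 0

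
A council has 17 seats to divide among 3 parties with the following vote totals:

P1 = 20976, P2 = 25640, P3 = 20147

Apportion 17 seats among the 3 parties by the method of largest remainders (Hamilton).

P1 5, P2 7, P3 5

The standard divisor is 66763/17 ≈ 3927.235.
Standard quotas: P1 5.3412, P2 6.5288, P3 5.1301.
Lower quotas: P1 5, P2 6, P3 5 (sum 16, leaving 1 seat).
Remainders in descending order: P2 0.5288, P1 0.3412, P3 0.1301.
The surplus seat goes to P2.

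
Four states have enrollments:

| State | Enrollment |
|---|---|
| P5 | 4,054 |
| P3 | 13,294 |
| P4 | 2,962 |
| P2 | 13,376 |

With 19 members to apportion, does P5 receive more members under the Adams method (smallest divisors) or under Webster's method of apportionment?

Adams

Adams: P5 3, P3 7, P4 2, P2 7.
Webster: P5 2, P3 7, P4 2, P2 8.
P5 gets 3 under Adams and 2 under Webster.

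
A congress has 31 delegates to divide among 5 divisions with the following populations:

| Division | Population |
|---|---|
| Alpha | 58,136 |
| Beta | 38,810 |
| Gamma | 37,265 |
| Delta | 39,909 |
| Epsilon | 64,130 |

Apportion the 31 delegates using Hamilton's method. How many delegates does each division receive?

The standard divisor is 238250/31 ≈ 7685.484.
Standard quotas: Alpha 7.5644, Beta 5.0498, Gamma 4.8488, Delta 5.1928, Epsilon 8.3443.
Lower quotas: Alpha 7, Beta 5, Gamma 4, Delta 5, Epsilon 8 (sum 29, leaving 2 seats).
Remainders in descending order: Gamma 0.8488, Alpha 0.5644, Epsilon 0.3443, Delta 0.1928, Beta 0.0498.
The surplus seats go to Gamma, Alpha.

Alpha 8, Beta 5, Gamma 5, Delta 5, Epsilon 8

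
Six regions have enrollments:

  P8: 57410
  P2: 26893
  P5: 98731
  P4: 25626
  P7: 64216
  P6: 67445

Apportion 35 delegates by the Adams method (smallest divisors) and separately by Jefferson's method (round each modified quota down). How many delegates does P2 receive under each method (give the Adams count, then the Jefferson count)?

Adams: P8 6, P2 3, P5 10, P4 3, P7 6, P6 7.
Jefferson: P8 6, P2 2, P5 11, P4 2, P7 7, P6 7.
P2 gets 3 under Adams and 2 under Jefferson.

3 and 2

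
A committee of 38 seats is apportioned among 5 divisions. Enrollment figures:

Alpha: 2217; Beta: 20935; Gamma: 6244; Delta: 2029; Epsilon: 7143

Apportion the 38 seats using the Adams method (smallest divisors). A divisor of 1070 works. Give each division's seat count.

With modified divisor 1070: modified quotas Alpha 2.072, Beta 19.565, Gamma 5.836, Delta 1.896, Epsilon 6.676.
Rounding up: Alpha 3, Beta 20, Gamma 6, Delta 2, Epsilon 7 (total 38).

Alpha 3, Beta 20, Gamma 6, Delta 2, Epsilon 7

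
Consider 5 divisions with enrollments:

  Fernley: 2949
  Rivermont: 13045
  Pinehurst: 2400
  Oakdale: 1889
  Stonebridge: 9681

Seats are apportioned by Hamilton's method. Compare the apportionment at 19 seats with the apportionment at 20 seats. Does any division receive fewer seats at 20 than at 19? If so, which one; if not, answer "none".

none

At 19 seats: Fernley 2, Rivermont 8, Pinehurst 2, Oakdale 1, Stonebridge 6.
At 20 seats: Fernley 2, Rivermont 9, Pinehurst 2, Oakdale 1, Stonebridge 6.
No division's allocation decreased.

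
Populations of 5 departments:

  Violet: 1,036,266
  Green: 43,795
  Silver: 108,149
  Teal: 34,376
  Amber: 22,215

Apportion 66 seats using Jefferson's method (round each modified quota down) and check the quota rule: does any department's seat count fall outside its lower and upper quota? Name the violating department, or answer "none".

Violet

Standard quotas: Violet 54.943, Green 2.322, Silver 5.734, Teal 1.823, Amber 1.178.
Jefferson allocation: Violet 57, Green 2, Silver 5, Teal 1, Amber 1.
Violet has quota 54.943 (lower 54, upper 55) but receives 57 — outside the quota interval.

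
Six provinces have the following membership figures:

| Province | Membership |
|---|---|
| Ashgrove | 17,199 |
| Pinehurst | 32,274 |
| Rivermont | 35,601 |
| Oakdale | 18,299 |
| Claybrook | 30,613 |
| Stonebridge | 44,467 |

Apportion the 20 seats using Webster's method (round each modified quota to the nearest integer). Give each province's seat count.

Standard divisor 178453/20 ≈ 8922.65; standard quotas: Ashgrove 1.928, Pinehurst 3.617, Rivermont 3.990, Oakdale 2.051, Claybrook 3.431, Stonebridge 4.984.
Rounding to the nearest integer gives Ashgrove 2, Pinehurst 4, Rivermont 4, Oakdale 2, Claybrook 3, Stonebridge 5 — total 20, matching the house size, so no adjustment is needed.

Ashgrove 2, Pinehurst 4, Rivermont 4, Oakdale 2, Claybrook 3, Stonebridge 5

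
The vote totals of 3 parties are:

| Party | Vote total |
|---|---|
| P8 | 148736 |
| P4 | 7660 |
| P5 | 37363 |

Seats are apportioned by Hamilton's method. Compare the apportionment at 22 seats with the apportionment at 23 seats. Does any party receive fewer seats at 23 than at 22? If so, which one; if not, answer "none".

none

At 22 seats: P8 17, P4 1, P5 4.
At 23 seats: P8 18, P4 1, P5 4.
No party's allocation decreased.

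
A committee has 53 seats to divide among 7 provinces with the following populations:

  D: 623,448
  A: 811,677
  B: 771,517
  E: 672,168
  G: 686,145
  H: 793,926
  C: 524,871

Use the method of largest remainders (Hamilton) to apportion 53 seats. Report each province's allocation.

The standard divisor is 4883752/53 ≈ 92146.264.
Standard quotas: D 6.7659, A 8.8086, B 8.3727, E 7.2946, G 7.4463, H 8.6159, C 5.6961.
Lower quotas: D 6, A 8, B 8, E 7, G 7, H 8, C 5 (sum 49, leaving 4 seats).
Remainders in descending order: A 0.8086, D 0.7659, C 0.6961, H 0.6159, G 0.4463, B 0.3727, E 0.2946.
The surplus seats go to A, D, C, H.

D 7; A 9; B 8; E 7; G 7; H 9; C 6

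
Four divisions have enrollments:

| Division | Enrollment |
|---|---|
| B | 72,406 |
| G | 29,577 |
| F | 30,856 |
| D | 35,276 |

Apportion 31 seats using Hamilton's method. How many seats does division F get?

6

Standard divisor: 168115 ÷ 31 ≈ 5423.065.
Standard quotas: B 13.3515, G 5.4539, F 5.6898, D 6.5048.
Lower quotas: B 13, G 5, F 5, D 6 (sum 29, leaving 2 seats).
Remainders in descending order: F 0.6898, D 0.5048, G 0.4539, B 0.3515.
The surplus seats go to F, D.
F receives 6.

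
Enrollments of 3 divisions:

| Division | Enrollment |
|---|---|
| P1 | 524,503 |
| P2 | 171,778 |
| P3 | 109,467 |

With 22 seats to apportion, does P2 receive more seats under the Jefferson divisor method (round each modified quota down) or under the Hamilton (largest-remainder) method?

Hamilton

Jefferson: P1 15, P2 4, P3 3.
Hamilton: P1 14, P2 5, P3 3.
P2 gets 4 under Jefferson and 5 under Hamilton.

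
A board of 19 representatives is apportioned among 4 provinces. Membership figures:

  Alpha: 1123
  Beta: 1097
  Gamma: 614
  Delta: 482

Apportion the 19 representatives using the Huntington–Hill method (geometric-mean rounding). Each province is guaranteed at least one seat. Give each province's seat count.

Alpha 6, Beta 6, Gamma 4, Delta 3

With divisor 175: modified quotas Alpha 6.417, Beta 6.269, Gamma 3.509, Delta 2.754.
Geometric-mean thresholds: Alpha √(6·7)=6.481, Beta √(6·7)=6.481, Gamma √(3·4)=3.464, Delta √(2·3)=2.449.
Each quota rounded against its threshold gives Alpha 6, Beta 6, Gamma 4, Delta 3 (total 19).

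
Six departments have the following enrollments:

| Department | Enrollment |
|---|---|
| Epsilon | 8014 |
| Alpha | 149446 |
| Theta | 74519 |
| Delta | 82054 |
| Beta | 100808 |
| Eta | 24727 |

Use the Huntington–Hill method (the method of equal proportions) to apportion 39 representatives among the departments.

Epsilon: 1, Alpha: 13, Theta: 7, Delta: 7, Beta: 9, Eta: 2

With divisor 11288: modified quotas Epsilon 0.710, Alpha 13.239, Theta 6.602, Delta 7.269, Beta 8.931, Eta 2.191.
Geometric-mean thresholds: Epsilon (min 1), Alpha √(13·14)=13.491, Theta √(6·7)=6.481, Delta √(7·8)=7.483, Beta √(8·9)=8.485, Eta √(2·3)=2.449.
Each quota rounded against its threshold gives Epsilon 1, Alpha 13, Theta 7, Delta 7, Beta 9, Eta 2 (total 39).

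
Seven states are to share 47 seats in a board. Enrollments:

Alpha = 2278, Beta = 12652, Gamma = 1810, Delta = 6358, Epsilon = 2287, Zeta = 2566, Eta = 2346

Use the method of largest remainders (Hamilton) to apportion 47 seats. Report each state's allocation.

Total 30297; standard divisor 30297/47 ≈ 644.617.
Standard quotas: Alpha 3.5339, Beta 19.6272, Gamma 2.8079, Delta 9.8632, Epsilon 3.5478, Zeta 3.9807, Eta 3.6394.
Lower quotas: Alpha 3, Beta 19, Gamma 2, Delta 9, Epsilon 3, Zeta 3, Eta 3 (sum 42, leaving 5 seats).
Remainders in descending order: Zeta 0.9807, Delta 0.8632, Gamma 0.8079, Eta 0.6394, Beta 0.6272, Epsilon 0.5478, Alpha 0.5339.
The surplus seats go to Zeta, Delta, Gamma, Eta, Beta.

Alpha: 3; Beta: 20; Gamma: 3; Delta: 10; Epsilon: 3; Zeta: 4; Eta: 4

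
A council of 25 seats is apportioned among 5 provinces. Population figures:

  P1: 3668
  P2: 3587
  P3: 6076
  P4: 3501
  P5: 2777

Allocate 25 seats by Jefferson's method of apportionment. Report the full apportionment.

Standard divisor 19609/25 ≈ 784.36; standard quotas: P1 4.676, P2 4.573, P3 7.746, P4 4.464, P5 3.540.
Rounding down gives 4, 4, 7, 4, 3 = 22 seats, so the divisor must be adjusted.
With modified divisor 710: modified quotas P1 5.166, P2 5.052, P3 8.558, P4 4.931, P5 3.911.
Rounding down: P1 5, P2 5, P3 8, P4 4, P5 3 (total 25).

P1 5; P2 5; P3 8; P4 4; P5 3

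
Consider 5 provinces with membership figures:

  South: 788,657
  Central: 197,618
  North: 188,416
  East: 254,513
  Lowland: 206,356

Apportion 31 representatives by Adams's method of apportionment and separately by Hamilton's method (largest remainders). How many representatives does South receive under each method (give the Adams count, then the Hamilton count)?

14 and 15

Adams: South 14, Central 4, North 4, East 5, Lowland 4.
Hamilton: South 15, Central 4, North 3, East 5, Lowland 4.
South gets 14 under Adams and 15 under Hamilton.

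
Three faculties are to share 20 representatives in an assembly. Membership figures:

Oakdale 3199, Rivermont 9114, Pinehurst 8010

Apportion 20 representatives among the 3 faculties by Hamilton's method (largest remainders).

Oakdale: 3; Rivermont: 9; Pinehurst: 8

Total 20323; standard divisor 20323/20 ≈ 1016.15.
Standard quotas: Oakdale 3.1482, Rivermont 8.9691, Pinehurst 7.8827.
Lower quotas: Oakdale 3, Rivermont 8, Pinehurst 7 (sum 18, leaving 2 seats).
Remainders in descending order: Rivermont 0.9691, Pinehurst 0.8827, Oakdale 0.1482.
Largest remainders: Rivermont, Pinehurst receive the extra seats.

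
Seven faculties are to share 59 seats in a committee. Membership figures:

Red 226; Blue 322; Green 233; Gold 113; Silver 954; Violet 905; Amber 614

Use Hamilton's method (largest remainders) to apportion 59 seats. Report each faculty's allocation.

Standard divisor: 3367 ÷ 59 ≈ 57.068.
Standard quotas: Red 3.960, Blue 5.642, Green 4.083, Gold 1.980, Silver 16.717, Violet 15.858, Amber 10.759.
Lower quotas: Red 3, Blue 5, Green 4, Gold 1, Silver 16, Violet 15, Amber 10 (sum 54, leaving 5 seats).
Remainders in descending order: Gold 0.980, Red 0.960, Violet 0.858, Amber 0.759, Silver 0.717, Blue 0.642, Green 0.083.
Largest remainders: Gold, Red, Violet, Amber, Silver receive the extra seats.

Red 4, Blue 5, Green 4, Gold 2, Silver 17, Violet 16, Amber 11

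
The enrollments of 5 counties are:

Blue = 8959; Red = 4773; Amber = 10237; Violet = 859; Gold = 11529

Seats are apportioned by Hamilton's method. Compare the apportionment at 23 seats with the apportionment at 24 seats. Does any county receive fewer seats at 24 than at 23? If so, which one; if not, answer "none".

Violet

At 23 seats: Blue 6, Red 3, Amber 6, Violet 1, Gold 7.
At 24 seats: Blue 6, Red 3, Amber 7, Violet 0, Gold 8.
Violet drops from 1 to 0.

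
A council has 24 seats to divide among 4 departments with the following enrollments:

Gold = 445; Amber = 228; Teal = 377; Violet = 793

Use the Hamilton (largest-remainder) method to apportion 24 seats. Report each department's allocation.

The standard divisor is 1843/24 ≈ 76.792.
Standard quotas: Gold 5.795, Amber 2.969, Teal 4.909, Violet 10.327.
Lower quotas: Gold 5, Amber 2, Teal 4, Violet 10 (sum 21, leaving 3 seats).
Remainders in descending order: Amber 0.969, Teal 0.909, Gold 0.795, Violet 0.327.
Largest remainders: Amber, Teal, Gold receive the extra seats.

Gold 6, Amber 3, Teal 5, Violet 10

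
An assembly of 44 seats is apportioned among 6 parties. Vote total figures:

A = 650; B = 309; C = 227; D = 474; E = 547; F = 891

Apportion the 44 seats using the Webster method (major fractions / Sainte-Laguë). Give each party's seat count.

Standard divisor 3098/44 ≈ 70.409; standard quotas: A 9.232, B 4.389, C 3.224, D 6.732, E 7.769, F 12.655.
Rounding to the nearest integer gives A 9, B 4, C 3, D 7, E 8, F 13 — total 44, matching the house size, so no adjustment is needed.

A: 9, B: 4, C: 3, D: 7, E: 8, F: 13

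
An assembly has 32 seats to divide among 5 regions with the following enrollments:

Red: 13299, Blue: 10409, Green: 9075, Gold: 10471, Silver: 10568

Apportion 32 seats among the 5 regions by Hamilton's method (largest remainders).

Standard divisor: 53822 ÷ 32 ≈ 1681.938.
Standard quotas: Red 7.9070, Blue 6.1887, Green 5.3956, Gold 6.2256, Silver 6.2832.
Lower quotas: Red 7, Blue 6, Green 5, Gold 6, Silver 6 (sum 30, leaving 2 seats).
Remainders in descending order: Red 0.9070, Green 0.3956, Silver 0.2832, Gold 0.2256, Blue 0.1887.
Largest remainders: Red, Green receive the extra seats.

Red=8, Blue=6, Green=6, Gold=6, Silver=6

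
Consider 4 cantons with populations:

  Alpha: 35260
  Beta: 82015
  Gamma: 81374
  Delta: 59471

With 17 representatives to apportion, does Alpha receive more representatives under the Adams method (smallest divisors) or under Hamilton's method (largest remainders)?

Adams

Adams: Alpha 3, Beta 5, Gamma 5, Delta 4.
Hamilton: Alpha 2, Beta 6, Gamma 5, Delta 4.
Alpha gets 3 under Adams and 2 under Hamilton.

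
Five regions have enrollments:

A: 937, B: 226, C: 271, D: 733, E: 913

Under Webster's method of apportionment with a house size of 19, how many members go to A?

6

Standard divisor 3080/19 ≈ 162.105; standard quotas: A 5.780, B 1.394, C 1.672, D 4.522, E 5.632.
Rounding to the nearest integer gives 6, 1, 2, 5, 6 = 20 seats, so the divisor must be adjusted.
With modified divisor 164: modified quotas A 5.713, B 1.378, C 1.652, D 4.470, E 5.567.
Rounding to the nearest integer: A 6, B 1, C 2, D 4, E 6 (total 19).
A receives 6.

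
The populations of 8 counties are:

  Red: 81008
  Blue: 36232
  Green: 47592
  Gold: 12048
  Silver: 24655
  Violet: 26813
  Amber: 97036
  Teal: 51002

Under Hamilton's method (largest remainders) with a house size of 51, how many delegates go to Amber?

The standard divisor is 376386/51 ≈ 7380.118.
Standard quotas: Red 10.9765, Blue 4.9094, Green 6.4487, Gold 1.6325, Silver 3.3407, Violet 3.6331, Amber 13.1483, Teal 6.9107.
Lower quotas: Red 10, Blue 4, Green 6, Gold 1, Silver 3, Violet 3, Amber 13, Teal 6 (sum 46, leaving 5 seats).
Remainders in descending order: Red 0.9765, Teal 0.9107, Blue 0.9094, Violet 0.6331, Gold 0.6325, Green 0.4487, Silver 0.3407, Amber 0.1483.
The surplus seats go to Red, Teal, Blue, Violet, Gold.
Amber receives 13.

13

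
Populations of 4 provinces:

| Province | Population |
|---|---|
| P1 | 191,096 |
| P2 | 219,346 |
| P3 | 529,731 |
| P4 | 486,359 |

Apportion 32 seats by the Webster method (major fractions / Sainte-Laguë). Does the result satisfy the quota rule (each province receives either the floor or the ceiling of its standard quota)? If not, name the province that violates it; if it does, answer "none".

Standard quotas: P1 4.287, P2 4.920, P3 11.883, P4 10.910.
Webster allocation: P1 4, P2 5, P3 12, P4 11.
Every allocation lies between the lower and upper quota.

none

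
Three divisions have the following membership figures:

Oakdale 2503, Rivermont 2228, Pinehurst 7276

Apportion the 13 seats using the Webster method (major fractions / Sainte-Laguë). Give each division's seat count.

Oakdale 3, Rivermont 2, Pinehurst 8

Standard divisor 12007/13 ≈ 923.615; standard quotas: Oakdale 2.710, Rivermont 2.412, Pinehurst 7.878.
Rounding to the nearest integer gives Oakdale 3, Rivermont 2, Pinehurst 8 — total 13, matching the house size, so no adjustment is needed.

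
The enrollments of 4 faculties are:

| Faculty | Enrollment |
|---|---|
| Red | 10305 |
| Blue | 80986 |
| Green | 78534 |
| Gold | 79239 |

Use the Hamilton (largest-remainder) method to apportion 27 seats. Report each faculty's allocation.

Red: 1, Blue: 9, Green: 8, Gold: 9

Standard divisor: 249064 ÷ 27 ≈ 9224.593.
Standard quotas: Red 1.1171, Blue 8.7794, Green 8.5135, Gold 8.5900.
Lower quotas: Red 1, Blue 8, Green 8, Gold 8 (sum 25, leaving 2 seats).
Remainders in descending order: Blue 0.7794, Gold 0.5900, Green 0.5135, Red 0.1171.
The surplus seats go to Blue, Gold.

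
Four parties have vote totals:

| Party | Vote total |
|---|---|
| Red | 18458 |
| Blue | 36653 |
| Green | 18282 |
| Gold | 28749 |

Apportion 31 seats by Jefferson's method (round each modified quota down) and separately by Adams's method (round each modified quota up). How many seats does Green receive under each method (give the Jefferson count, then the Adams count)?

5 and 6

Jefferson: Red 6, Blue 11, Green 5, Gold 9.
Adams: Red 6, Blue 11, Green 6, Gold 8.
Green gets 5 under Jefferson and 6 under Adams.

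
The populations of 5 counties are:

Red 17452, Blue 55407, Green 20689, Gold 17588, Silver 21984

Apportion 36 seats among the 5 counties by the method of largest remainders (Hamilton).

Red: 5, Blue: 15, Green: 5, Gold: 5, Silver: 6

Total 133120; standard divisor 133120/36 ≈ 3697.778.
Standard quotas: Red 4.7196, Blue 14.9839, Green 5.5950, Gold 4.7564, Silver 5.9452.
Lower quotas: Red 4, Blue 14, Green 5, Gold 4, Silver 5 (sum 32, leaving 4 seats).
Remainders in descending order: Blue 0.9839, Silver 0.9452, Gold 0.7564, Red 0.7196, Green 0.5950.
The surplus seats go to Blue, Silver, Gold, Red.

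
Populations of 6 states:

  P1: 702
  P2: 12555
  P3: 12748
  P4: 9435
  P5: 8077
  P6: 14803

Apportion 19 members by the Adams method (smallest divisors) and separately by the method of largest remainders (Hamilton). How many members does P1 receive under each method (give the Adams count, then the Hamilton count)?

Adams: P1 1, P2 4, P3 4, P4 3, P5 3, P6 4.
Hamilton: P1 0, P2 4, P3 4, P4 3, P5 3, P6 5.
P1 gets 1 under Adams and 0 under Hamilton.

1 and 0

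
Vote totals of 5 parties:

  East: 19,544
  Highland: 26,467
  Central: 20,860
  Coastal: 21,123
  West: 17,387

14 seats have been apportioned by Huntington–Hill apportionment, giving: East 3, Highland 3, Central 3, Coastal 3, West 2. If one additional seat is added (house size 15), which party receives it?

Priority for the next seat is population ÷ (√(s·(s+1))).
Priorities: East 5641.867, Highland 7640.365, Central 6021.763, Coastal 6097.685, West 7098.213.
Highest priority: Highland.

Highland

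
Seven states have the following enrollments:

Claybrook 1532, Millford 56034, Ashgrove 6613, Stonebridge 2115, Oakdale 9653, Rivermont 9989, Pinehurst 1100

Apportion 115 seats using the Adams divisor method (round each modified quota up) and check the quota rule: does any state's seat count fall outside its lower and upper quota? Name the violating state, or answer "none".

Millford

Standard quotas: Claybrook 2.024, Millford 74.037, Ashgrove 8.738, Stonebridge 2.795, Oakdale 12.754, Rivermont 13.198, Pinehurst 1.453.
Adams allocation: Claybrook 2, Millford 73, Ashgrove 9, Stonebridge 3, Oakdale 13, Rivermont 13, Pinehurst 2.
Millford has quota 74.037 (lower 74, upper 75) but receives 73 — outside the quota interval.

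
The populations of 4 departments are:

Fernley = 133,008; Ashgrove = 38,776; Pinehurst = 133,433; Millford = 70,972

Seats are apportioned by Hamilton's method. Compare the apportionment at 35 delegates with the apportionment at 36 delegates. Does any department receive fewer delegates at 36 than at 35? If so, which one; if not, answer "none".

Ashgrove

At 35 seats: Fernley 12, Ashgrove 4, Pinehurst 12, Millford 7.
At 36 seats: Fernley 13, Ashgrove 3, Pinehurst 13, Millford 7.
Ashgrove drops from 4 to 3.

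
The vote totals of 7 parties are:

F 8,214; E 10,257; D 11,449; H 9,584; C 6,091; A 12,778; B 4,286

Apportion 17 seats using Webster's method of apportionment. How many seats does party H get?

3

Standard divisor 62659/17 ≈ 3685.824; standard quotas: F 2.229, E 2.783, D 3.106, H 2.600, C 1.653, A 3.467, B 1.163.
Rounding to the nearest integer gives F 2, E 3, D 3, H 3, C 2, A 3, B 1 — total 17, matching the house size, so no adjustment is needed.
H receives 3.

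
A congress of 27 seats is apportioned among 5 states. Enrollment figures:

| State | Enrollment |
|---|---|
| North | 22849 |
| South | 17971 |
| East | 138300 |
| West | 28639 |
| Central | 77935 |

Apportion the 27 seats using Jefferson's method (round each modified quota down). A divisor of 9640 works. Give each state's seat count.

North=2; South=1; East=14; West=2; Central=8

With modified divisor 9640: modified quotas North 2.370, South 1.864, East 14.346, West 2.971, Central 8.085.
Rounding down: North 2, South 1, East 14, West 2, Central 8 (total 27).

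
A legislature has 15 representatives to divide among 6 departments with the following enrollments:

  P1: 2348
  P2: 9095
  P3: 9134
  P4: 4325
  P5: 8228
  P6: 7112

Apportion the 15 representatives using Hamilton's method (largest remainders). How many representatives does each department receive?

P1 1, P2 3, P3 3, P4 2, P5 3, P6 3

The standard divisor is 40242/15 ≈ 2682.8.
Standard quotas: P1 0.8752, P2 3.3901, P3 3.4047, P4 1.6121, P5 3.0669, P6 2.6510.
Lower quotas: P1 0, P2 3, P3 3, P4 1, P5 3, P6 2 (sum 12, leaving 3 seats).
Remainders in descending order: P1 0.8752, P6 0.6510, P4 0.6121, P3 0.4047, P2 0.3901, P5 0.0669.
Largest remainders: P1, P6, P4 receive the extra seats.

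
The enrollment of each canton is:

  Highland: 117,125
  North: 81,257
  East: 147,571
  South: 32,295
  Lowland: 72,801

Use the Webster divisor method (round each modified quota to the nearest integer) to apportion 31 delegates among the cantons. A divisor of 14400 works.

With modified divisor 14400: modified quotas Highland 8.134, North 5.643, East 10.248, South 2.243, Lowland 5.056.
Rounding to the nearest integer: Highland 8, North 6, East 10, South 2, Lowland 5 (total 31).

Highland 8, North 6, East 10, South 2, Lowland 5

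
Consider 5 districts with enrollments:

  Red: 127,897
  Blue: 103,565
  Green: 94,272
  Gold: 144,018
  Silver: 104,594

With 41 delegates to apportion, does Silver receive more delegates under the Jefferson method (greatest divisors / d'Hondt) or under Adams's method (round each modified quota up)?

Jefferson: Red 9, Blue 7, Green 7, Gold 11, Silver 7.
Adams: Red 9, Blue 7, Green 7, Gold 10, Silver 8.
Silver gets 7 under Jefferson and 8 under Adams.

Adams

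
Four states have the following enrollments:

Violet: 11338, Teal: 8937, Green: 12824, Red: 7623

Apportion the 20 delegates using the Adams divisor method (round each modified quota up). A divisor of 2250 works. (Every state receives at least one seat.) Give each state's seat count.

Violet: 6, Teal: 4, Green: 6, Red: 4

With modified divisor 2250: modified quotas Violet 5.039, Teal 3.972, Green 5.700, Red 3.388.
Rounding up: Violet 6, Teal 4, Green 6, Red 4 (total 20).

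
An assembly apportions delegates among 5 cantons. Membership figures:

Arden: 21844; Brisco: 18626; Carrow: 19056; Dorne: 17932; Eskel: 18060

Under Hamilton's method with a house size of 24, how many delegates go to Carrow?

5

The standard divisor is 95518/24 ≈ 3979.917.
Standard quotas: Arden 5.4886, Brisco 4.6800, Carrow 4.7880, Dorne 4.5056, Eskel 4.5378.
Lower quotas: Arden 5, Brisco 4, Carrow 4, Dorne 4, Eskel 4 (sum 21, leaving 3 seats).
Remainders in descending order: Carrow 0.7880, Brisco 0.6800, Eskel 0.5378, Dorne 0.5056, Arden 0.4886.
Largest remainders: Carrow, Brisco, Eskel receive the extra seats.
Carrow receives 5.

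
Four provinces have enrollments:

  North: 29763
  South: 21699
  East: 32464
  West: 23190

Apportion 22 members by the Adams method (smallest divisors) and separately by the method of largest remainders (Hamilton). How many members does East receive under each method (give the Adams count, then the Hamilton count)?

Adams: North 6, South 5, East 6, West 5.
Hamilton: North 6, South 4, East 7, West 5.
East gets 6 under Adams and 7 under Hamilton.

6 and 7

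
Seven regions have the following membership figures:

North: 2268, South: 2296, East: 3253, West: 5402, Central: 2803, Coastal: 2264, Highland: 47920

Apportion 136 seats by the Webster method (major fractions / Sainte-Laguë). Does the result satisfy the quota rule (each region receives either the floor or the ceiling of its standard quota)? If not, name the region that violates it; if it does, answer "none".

Highland

Standard quotas: North 4.659, South 4.716, East 6.682, West 11.097, Central 5.758, Coastal 4.651, Highland 98.437.
Webster allocation: North 5, South 5, East 7, West 11, Central 6, Coastal 5, Highland 97.
Highland has quota 98.437 (lower 98, upper 99) but receives 97 — outside the quota interval.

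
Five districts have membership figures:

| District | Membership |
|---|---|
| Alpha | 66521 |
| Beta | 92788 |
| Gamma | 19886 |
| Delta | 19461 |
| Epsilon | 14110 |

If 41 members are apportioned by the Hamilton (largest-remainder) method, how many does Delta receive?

Total 212766; standard divisor 212766/41 ≈ 5189.415.
Standard quotas: Alpha 12.8186, Beta 17.8802, Gamma 3.8320, Delta 3.7501, Epsilon 2.7190.
Lower quotas: Alpha 12, Beta 17, Gamma 3, Delta 3, Epsilon 2 (sum 37, leaving 4 seats).
Remainders in descending order: Beta 0.8802, Gamma 0.8320, Alpha 0.8186, Delta 0.7501, Epsilon 0.7190.
Largest remainders: Beta, Gamma, Alpha, Delta receive the extra seats.
Delta receives 4.

4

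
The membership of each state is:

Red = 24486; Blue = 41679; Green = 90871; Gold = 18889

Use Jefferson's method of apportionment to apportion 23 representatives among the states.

Red: 3, Blue: 5, Green: 13, Gold: 2

Standard divisor 175925/23 ≈ 7648.913; standard quotas: Red 3.201, Blue 5.449, Green 11.880, Gold 2.470.
Rounding down gives 3, 5, 11, 2 = 21 seats, so the divisor must be adjusted.
With modified divisor 6970: modified quotas Red 3.513, Blue 5.980, Green 13.037, Gold 2.710.
Rounding down: Red 3, Blue 5, Green 13, Gold 2 (total 23).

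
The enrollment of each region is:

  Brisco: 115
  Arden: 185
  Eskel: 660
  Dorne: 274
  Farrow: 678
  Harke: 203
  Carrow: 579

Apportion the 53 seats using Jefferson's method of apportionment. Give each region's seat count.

Brisco 2; Arden 3; Eskel 13; Dorne 5; Farrow 14; Harke 4; Carrow 12

Standard divisor 2694/53 ≈ 50.83; standard quotas: Brisco 2.262, Arden 3.640, Eskel 12.984, Dorne 5.390, Farrow 13.339, Harke 3.994, Carrow 11.391.
Rounding down gives 2, 3, 12, 5, 13, 3, 11 = 49 seats, so the divisor must be adjusted.
With modified divisor 48: modified quotas Brisco 2.396, Arden 3.854, Eskel 13.750, Dorne 5.708, Farrow 14.125, Harke 4.229, Carrow 12.062.
Rounding down: Brisco 2, Arden 3, Eskel 13, Dorne 5, Farrow 14, Harke 4, Carrow 12 (total 53).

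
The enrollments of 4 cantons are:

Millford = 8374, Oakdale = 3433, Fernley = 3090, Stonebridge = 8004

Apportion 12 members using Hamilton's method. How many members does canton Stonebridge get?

4

The standard divisor is 22901/12 ≈ 1908.417.
Standard quotas: Millford 4.3879, Oakdale 1.7989, Fernley 1.6191, Stonebridge 4.1941.
Lower quotas: Millford 4, Oakdale 1, Fernley 1, Stonebridge 4 (sum 10, leaving 2 seats).
Remainders in descending order: Oakdale 0.7989, Fernley 0.6191, Millford 0.3879, Stonebridge 0.1941.
Largest remainders: Oakdale, Fernley receive the extra seats.
Stonebridge receives 4.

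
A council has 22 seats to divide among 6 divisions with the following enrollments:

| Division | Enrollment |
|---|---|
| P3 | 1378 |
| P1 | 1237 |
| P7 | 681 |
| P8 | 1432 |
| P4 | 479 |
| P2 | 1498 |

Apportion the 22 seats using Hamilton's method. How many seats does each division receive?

Standard divisor: 6705 ÷ 22 ≈ 304.773.
Standard quotas: P3 4.521, P1 4.059, P7 2.234, P8 4.699, P4 1.572, P2 4.915.
Lower quotas: P3 4, P1 4, P7 2, P8 4, P4 1, P2 4 (sum 19, leaving 3 seats).
Remainders in descending order: P2 0.915, P8 0.699, P4 0.572, P3 0.521, P7 0.234, P1 0.059.
Largest remainders: P2, P8, P4 receive the extra seats.

P3 4; P1 4; P7 2; P8 5; P4 2; P2 5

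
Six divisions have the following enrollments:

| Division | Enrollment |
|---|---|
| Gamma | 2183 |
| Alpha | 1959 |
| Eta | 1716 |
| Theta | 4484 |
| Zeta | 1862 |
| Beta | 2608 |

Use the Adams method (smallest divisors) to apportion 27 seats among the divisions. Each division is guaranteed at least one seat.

Gamma=4; Alpha=4; Eta=3; Theta=8; Zeta=3; Beta=5

Standard divisor 14812/27 ≈ 548.593; standard quotas: Gamma 3.979, Alpha 3.571, Eta 3.128, Theta 8.174, Zeta 3.394, Beta 4.754.
Rounding up gives 4, 4, 4, 9, 4, 5 = 30 seats, so the divisor must be adjusted.
With modified divisor 630: modified quotas Gamma 3.465, Alpha 3.110, Eta 2.724, Theta 7.117, Zeta 2.956, Beta 4.140.
Rounding up: Gamma 4, Alpha 4, Eta 3, Theta 8, Zeta 3, Beta 5 (total 27).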